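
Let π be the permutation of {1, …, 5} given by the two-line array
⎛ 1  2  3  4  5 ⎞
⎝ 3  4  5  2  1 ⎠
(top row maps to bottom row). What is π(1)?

3

The entry below 1 in the array is 3, so π(1) = 3.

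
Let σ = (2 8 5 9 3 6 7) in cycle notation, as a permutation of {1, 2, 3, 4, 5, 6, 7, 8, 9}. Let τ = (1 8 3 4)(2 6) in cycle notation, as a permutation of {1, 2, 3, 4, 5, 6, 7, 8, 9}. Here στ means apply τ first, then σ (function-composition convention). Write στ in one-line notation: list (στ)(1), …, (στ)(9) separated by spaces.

5 7 4 1 9 8 2 6 3

(στ)(x) = σ(τ(x)). Computing each image: σ(τ(1)) = σ(8) = 5, σ(τ(2)) = σ(6) = 7, σ(τ(3)) = σ(4) = 4, σ(τ(4)) = σ(1) = 1, σ(τ(5)) = σ(5) = 9, σ(τ(6)) = σ(2) = 8, σ(τ(7)) = σ(7) = 2, σ(τ(8)) = σ(3) = 6, σ(τ(9)) = σ(9) = 3.
Hence στ = [5 7 4 1 9 8 2 6 3].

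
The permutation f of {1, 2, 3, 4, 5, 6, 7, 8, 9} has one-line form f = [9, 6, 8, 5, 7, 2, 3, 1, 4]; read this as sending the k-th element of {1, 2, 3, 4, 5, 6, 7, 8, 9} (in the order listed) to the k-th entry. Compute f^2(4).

Tracing 4 → 5 → … returns to 4 after 7 steps, so 4 lies in a 7-cycle (1, 9, 4, 5, 7, 3, 8).
Advancing 2 steps from 4: 4 → 5 → 7.

7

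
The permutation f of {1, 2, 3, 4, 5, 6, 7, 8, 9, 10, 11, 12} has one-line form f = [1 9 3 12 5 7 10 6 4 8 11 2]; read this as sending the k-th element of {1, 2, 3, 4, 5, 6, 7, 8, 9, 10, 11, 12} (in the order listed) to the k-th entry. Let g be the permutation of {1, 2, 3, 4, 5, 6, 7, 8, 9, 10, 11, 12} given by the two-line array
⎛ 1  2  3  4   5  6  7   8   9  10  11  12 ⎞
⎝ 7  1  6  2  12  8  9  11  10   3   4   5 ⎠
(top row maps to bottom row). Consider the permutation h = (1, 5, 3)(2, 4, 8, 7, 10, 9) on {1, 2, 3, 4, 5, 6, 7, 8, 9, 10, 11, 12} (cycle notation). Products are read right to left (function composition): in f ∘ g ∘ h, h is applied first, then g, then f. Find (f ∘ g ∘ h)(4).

11

Chase 4: h(4) = 8; g(8) = 11; f(11) = 11. Hence (f ∘ g ∘ h)(4) = 11.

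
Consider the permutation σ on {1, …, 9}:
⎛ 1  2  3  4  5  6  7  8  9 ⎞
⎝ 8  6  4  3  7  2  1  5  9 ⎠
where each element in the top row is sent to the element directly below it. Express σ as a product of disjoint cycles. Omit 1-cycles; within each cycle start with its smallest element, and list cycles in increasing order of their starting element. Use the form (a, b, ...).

(1, 8, 5, 7)(2, 6)(3, 4)

From 1: 1 → 8 → 5 → 7 → 1, closing the cycle (1, 8, 5, 7).
Repeating from the next unused element and collecting all non-trivial cycles gives (1, 8, 5, 7)(2, 6)(3, 4).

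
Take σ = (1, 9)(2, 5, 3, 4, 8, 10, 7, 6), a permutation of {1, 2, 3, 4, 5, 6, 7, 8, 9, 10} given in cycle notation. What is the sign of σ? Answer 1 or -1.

The cycle lengths are 8, 2.
A cycle is odd iff its length is even; σ has 2 even-length cycles, so sgn(σ) = (−1)^2 and σ is even.

1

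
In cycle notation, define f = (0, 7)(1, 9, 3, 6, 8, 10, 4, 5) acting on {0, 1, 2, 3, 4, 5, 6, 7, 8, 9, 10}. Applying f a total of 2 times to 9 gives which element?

9 lies in the 8-cycle (1, 9, 3, 6, 8, 10, 4, 5).
Advancing 2 steps from 9: 9 → 3 → 6.

6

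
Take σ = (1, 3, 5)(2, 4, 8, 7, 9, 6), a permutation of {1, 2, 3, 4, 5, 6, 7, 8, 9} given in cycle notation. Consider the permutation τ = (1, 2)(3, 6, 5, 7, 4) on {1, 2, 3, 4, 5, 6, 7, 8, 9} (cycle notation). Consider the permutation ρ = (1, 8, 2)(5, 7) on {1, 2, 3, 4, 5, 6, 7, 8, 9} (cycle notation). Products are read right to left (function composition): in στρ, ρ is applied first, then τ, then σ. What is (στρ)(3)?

Chase 3: ρ(3) = 3; τ(3) = 6; σ(6) = 2. Hence (στρ)(3) = 2.

2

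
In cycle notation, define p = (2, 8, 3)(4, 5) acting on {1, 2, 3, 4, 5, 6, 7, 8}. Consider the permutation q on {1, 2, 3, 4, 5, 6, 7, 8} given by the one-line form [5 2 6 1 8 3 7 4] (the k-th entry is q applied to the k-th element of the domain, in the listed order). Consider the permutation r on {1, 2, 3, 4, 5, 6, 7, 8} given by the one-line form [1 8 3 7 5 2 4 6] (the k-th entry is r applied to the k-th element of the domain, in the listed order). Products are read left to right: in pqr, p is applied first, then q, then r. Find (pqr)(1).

Apply the permutations in order: p(1) = 1, then q(1) = 5, then r(5) = 5. So (pqr)(1) = 5.

5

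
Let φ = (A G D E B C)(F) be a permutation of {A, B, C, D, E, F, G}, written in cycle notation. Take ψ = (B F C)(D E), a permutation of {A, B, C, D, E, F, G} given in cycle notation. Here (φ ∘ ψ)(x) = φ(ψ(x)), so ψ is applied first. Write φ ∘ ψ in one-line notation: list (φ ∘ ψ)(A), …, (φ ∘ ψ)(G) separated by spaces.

For each element, apply ψ then φ: A → A → G; B → F → F; C → B → C; D → E → B; E → D → E; F → C → A; G → G → D.
So φ ∘ ψ in one-line form is G F C B E A D.

G F C B E A D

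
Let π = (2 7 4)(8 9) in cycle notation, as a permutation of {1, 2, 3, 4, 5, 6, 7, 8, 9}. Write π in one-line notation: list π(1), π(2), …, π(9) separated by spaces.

Each element maps to the next entry in its cycle (wrapping to the front): 1↦1, 2↦7, 3↦3, 4↦2, 5↦5, 6↦6, 7↦4, 8↦9, 9↦8.
So the one-line form is 1 7 3 2 5 6 4 9 8.

1 7 3 2 5 6 4 9 8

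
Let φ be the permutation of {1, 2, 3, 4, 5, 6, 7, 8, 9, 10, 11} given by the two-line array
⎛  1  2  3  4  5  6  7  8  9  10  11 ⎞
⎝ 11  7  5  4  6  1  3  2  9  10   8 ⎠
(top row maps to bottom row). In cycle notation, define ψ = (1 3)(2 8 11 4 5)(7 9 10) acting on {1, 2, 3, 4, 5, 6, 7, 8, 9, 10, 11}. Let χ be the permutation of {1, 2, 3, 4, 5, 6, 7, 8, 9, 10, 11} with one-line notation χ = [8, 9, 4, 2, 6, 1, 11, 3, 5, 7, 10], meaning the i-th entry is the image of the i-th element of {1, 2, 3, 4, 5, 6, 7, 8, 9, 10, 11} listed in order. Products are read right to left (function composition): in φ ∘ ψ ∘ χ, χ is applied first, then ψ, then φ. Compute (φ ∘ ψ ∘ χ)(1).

8

Apply the permutations in order: χ(1) = 8, then ψ(8) = 11, then φ(11) = 8. So (φ ∘ ψ ∘ χ)(1) = 8.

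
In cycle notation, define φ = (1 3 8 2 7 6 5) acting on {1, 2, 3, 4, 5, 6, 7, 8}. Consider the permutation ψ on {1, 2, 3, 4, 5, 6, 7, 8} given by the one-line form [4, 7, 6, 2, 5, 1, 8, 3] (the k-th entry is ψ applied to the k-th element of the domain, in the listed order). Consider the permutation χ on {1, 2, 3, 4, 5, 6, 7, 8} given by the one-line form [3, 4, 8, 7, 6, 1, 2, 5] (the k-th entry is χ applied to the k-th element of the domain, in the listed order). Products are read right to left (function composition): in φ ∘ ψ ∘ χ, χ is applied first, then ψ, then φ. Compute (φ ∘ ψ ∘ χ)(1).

5

(φ ∘ ψ ∘ χ)(1) = φ(ψ(χ(1))). χ(1) = 3, then ψ(3) = 6, then φ(6) = 5, so the result is 5.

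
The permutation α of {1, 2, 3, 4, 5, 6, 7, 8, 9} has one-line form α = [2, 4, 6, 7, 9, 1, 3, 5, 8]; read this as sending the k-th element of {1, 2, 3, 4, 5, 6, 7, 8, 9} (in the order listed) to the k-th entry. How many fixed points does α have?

0

No element satisfies α(x) = x, so there are 0 fixed points.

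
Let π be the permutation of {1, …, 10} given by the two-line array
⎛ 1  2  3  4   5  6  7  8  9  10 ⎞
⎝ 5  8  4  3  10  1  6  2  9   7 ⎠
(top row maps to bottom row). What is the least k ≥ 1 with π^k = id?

10

The disjoint-cycle form of π has cycle lengths 5, 2, 2, 1.
The order is lcm(5, 2, 2) = 10.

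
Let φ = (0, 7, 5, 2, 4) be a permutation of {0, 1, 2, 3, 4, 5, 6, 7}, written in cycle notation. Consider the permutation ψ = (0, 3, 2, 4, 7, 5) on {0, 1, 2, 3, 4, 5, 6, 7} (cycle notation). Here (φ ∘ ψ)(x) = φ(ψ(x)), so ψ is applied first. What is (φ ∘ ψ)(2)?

0

(φ ∘ ψ)(2) = φ(ψ(2)). ψ(2) = 4, then φ(4) = 0. So (φ ∘ ψ)(2) = 0.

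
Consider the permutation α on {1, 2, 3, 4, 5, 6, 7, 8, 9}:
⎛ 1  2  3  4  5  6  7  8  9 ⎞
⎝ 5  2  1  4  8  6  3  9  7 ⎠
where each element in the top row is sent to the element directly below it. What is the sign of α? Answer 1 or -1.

-1

In disjoint-cycle form the cycle lengths are 6, 1, 1, 1.
A cycle of length ℓ contributes ℓ−1 transpositions, so α is a product of 5 transpositions — odd.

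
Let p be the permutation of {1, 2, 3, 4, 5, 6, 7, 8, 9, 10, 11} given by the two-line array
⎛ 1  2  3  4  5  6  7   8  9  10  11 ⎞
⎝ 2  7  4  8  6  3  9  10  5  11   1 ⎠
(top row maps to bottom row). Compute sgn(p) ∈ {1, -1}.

In disjoint-cycle form the cycle lengths are 11.
A cycle of length ℓ contributes ℓ−1 transpositions, so p is a product of 10 transpositions — even.

1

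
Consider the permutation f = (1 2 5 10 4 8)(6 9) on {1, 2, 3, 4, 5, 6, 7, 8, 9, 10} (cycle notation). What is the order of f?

6

The disjoint cycles have lengths 6, 2, 1, 1.
The order of f is the least common multiple of its cycle lengths: lcm(6, 2) = 6.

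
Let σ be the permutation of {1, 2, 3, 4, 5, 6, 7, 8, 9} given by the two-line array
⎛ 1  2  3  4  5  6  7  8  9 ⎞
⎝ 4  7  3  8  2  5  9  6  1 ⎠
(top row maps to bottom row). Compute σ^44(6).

9

Tracing 6 → 5 → … returns to 6 after 8 steps, so 6 lies in an 8-cycle (1 4 8 6 5 2 7 9).
Since the cycle has length 8, σ^44 acts on it the same as σ^4 (44 mod 8 = 4).
Advancing 4 steps from 6: 6 → 5 → 2 → 7 → 9.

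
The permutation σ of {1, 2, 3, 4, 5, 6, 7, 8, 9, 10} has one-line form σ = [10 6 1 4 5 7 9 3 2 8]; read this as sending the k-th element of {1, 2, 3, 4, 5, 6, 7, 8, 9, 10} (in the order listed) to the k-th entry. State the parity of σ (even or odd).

In disjoint-cycle form the cycle lengths are 4, 4, 1, 1.
A cycle is odd iff its length is even; σ has 2 even-length cycles, so sgn(σ) = (−1)^2 and σ is even.

even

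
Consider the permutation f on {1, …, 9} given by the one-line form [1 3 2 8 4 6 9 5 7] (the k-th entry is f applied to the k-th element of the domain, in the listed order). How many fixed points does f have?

The fixed points (elements with f(x) = x) are {1, 6}, so there are 2.

2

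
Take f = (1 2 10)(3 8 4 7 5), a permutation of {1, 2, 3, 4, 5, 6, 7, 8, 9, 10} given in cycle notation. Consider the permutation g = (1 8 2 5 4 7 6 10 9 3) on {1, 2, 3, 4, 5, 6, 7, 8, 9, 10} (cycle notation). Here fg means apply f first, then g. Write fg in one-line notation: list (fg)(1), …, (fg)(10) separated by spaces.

(fg)(x) = g(f(x)). Computing each image: g(f(1)) = g(2) = 5, g(f(2)) = g(10) = 9, g(f(3)) = g(8) = 2, g(f(4)) = g(7) = 6, g(f(5)) = g(3) = 1, g(f(6)) = g(6) = 10, g(f(7)) = g(5) = 4, g(f(8)) = g(4) = 7, g(f(9)) = g(9) = 3, g(f(10)) = g(1) = 8.
Hence fg = [5 9 2 6 1 10 4 7 3 8].

5 9 2 6 1 10 4 7 3 8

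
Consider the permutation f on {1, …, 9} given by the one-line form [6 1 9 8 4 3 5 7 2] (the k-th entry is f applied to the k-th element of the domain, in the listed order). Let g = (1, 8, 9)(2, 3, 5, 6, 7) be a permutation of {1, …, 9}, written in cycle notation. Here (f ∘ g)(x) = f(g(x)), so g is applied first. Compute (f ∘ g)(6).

g(6) = 7, then f(7) = 5; composing gives (f ∘ g)(6) = 5.

5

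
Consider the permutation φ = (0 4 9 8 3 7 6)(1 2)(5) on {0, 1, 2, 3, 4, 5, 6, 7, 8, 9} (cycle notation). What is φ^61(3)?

3 lies in the 7-cycle (0 4 9 8 3 7 6).
Powers repeat with period 7 on this cycle, and 61 mod 7 = 5, so φ^61(3) = φ^5(3).
Advancing 5 steps from 3: 3 → 7 → 6 → 0 → 4 → 9.

9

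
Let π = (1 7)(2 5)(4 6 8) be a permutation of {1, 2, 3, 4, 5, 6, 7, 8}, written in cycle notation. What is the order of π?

6

The cycle type of π is (3, 2, 2, 1).
The order of π is the least common multiple of its cycle lengths: lcm(3, 2, 2) = 6.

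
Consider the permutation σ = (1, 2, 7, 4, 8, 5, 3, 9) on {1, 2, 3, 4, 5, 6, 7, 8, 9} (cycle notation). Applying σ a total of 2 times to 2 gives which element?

2 lies in the 8-cycle (1, 2, 7, 4, 8, 5, 3, 9).
Advancing 2 steps from 2: 2 → 7 → 4.

4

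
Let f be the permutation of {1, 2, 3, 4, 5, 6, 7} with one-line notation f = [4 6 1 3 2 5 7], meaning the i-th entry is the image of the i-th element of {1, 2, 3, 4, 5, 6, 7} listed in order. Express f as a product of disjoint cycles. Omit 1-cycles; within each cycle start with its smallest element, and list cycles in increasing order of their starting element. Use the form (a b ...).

From 1: 1 → 4 → 3 → 1, closing the cycle (1 4 3).
Repeating from the next unused element and collecting all non-trivial cycles gives (1 4 3)(2 6 5).

(1 4 3)(2 6 5)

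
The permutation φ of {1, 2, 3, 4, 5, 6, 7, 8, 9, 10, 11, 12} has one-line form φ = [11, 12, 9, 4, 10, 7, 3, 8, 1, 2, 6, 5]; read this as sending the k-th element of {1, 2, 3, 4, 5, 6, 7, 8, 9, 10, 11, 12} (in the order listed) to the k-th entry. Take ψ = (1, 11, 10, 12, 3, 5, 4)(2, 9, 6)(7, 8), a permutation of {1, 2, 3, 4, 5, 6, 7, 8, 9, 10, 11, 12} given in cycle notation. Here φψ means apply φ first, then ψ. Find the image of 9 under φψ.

(φψ)(9) = ψ(φ(9)). φ(9) = 1, then ψ(1) = 11. So (φψ)(9) = 11.

11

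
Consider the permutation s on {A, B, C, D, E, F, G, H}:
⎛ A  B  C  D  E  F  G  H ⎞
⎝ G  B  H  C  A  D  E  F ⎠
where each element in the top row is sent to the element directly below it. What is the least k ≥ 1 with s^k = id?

12

Decomposing into disjoint cycles gives cycle lengths 4, 3, 1.
The order is lcm(4, 3) = 12.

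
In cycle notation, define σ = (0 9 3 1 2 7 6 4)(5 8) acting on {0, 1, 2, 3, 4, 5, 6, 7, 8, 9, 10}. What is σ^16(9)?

9 lies in the 8-cycle (0 9 3 1 2 7 6 4).
On an 8-cycle, σ^8 is the identity, so σ^16 = σ^0 there (16 ≡ 0 mod 8).
So σ^16(9) = 9.

9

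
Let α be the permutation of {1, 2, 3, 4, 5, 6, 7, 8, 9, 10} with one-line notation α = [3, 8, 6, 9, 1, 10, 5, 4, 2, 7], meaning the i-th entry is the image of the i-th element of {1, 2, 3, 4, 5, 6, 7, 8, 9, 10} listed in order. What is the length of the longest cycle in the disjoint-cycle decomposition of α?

6

Decomposing into disjoint cycles gives (1, 3, 6, 10, 7, 5)(2, 8, 4, 9); the longest has length 6.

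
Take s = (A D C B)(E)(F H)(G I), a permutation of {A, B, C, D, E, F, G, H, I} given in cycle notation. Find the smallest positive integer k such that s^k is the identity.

The cycle type of s is (4, 2, 2, 1).
Since disjoint cycles commute, ord(s) = lcm(4, 2, 2) = 4.

4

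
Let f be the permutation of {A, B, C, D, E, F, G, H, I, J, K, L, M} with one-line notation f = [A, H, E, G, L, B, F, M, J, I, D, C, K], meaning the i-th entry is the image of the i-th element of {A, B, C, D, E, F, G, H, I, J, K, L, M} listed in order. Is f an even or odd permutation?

In disjoint-cycle form the cycle lengths are 7, 3, 2, 1.
A cycle of length ℓ contributes ℓ−1 transpositions, so f is a product of 6 + 2 + 1 = 9 transpositions — odd.

odd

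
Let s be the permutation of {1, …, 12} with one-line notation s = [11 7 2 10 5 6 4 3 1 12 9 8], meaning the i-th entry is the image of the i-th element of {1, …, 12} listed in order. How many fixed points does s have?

2

The fixed points (elements with s(x) = x) are {5, 6}, so there are 2.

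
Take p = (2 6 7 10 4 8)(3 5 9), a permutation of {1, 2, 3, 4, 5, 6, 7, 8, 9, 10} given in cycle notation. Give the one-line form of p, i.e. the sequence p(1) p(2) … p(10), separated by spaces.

Each element maps to the next entry in its cycle (wrapping to the front): 1→1, 2→6, 3→5, 4→8, 5→9, 6→7, 7→10, 8→2, 9→3, 10→4.
So the one-line form is 1 6 5 8 9 7 10 2 3 4.

1 6 5 8 9 7 10 2 3 4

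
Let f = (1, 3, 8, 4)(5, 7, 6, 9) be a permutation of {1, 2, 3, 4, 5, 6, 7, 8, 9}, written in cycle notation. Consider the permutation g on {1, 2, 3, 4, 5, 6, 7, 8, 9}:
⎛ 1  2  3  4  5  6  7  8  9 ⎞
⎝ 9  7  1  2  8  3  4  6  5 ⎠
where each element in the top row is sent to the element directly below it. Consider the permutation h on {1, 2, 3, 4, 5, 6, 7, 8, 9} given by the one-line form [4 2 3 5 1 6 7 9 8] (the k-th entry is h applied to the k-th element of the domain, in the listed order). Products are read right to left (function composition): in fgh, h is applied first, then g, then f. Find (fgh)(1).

(fgh)(1) = f(g(h(1))). h(1) = 4, then g(4) = 2, then f(2) = 2, so the result is 2.

2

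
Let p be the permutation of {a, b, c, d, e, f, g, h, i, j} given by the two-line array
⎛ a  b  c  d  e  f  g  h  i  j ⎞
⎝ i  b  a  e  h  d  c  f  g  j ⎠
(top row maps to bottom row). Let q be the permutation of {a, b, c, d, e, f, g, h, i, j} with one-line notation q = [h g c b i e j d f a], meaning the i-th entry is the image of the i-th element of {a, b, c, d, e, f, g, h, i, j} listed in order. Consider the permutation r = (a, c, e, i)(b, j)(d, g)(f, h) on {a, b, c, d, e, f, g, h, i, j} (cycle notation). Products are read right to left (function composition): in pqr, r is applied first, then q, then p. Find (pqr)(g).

b

Apply the permutations in order: r(g) = d, then q(d) = b, then p(b) = b. So (pqr)(g) = b.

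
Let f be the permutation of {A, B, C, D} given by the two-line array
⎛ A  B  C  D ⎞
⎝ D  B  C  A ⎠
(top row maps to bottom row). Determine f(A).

D

The entry below A in the array is D, so f(A) = D.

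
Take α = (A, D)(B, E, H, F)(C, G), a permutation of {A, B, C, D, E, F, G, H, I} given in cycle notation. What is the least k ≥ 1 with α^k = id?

The cycle type of α is (4, 2, 2, 1).
Since disjoint cycles commute, ord(α) = lcm(4, 2, 2) = 4.

4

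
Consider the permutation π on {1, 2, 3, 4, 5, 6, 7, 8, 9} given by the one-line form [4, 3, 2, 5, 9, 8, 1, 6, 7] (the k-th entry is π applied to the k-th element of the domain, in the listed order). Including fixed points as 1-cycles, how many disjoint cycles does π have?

The cycle decomposition is (1, 4, 5, 9, 7)(2, 3)(6, 8), which has 3 cycles (counting 1-cycles).

3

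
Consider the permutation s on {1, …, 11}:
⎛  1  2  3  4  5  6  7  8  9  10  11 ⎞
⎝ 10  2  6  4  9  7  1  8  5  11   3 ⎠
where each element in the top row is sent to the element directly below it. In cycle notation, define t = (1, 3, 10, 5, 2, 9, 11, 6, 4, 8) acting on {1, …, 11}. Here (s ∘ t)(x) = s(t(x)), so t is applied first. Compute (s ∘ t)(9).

(s ∘ t)(9) = s(t(9)). t(9) = 11, then s(11) = 3. So (s ∘ t)(9) = 3.

3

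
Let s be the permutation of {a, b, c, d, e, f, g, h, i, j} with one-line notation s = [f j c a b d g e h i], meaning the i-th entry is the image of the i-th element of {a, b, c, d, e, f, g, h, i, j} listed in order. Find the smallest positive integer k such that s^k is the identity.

15

Decomposing into disjoint cycles gives cycle lengths 5, 3, 1, 1.
The order is lcm(5, 3) = 15.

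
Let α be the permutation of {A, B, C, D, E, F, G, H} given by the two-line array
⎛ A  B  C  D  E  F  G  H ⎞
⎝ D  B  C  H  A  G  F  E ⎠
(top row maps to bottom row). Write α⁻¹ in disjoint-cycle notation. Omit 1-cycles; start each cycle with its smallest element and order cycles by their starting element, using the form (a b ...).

(A E H D)(F G)

The cycle decomposition of α is (A D H E)(F G).
The inverse reverses every cycle; in canonical form, α⁻¹ = (A E H D)(F G).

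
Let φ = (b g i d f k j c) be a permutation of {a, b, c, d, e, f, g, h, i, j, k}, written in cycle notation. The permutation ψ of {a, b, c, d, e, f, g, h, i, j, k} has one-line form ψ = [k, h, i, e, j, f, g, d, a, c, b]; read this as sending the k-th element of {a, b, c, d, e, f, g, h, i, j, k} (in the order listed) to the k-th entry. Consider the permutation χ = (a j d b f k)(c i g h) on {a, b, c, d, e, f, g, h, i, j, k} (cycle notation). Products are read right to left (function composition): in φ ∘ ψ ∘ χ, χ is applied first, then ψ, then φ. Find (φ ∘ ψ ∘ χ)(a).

(φ ∘ ψ ∘ χ)(a) = φ(ψ(χ(a))). χ(a) = j, then ψ(j) = c, then φ(c) = b, so the result is b.

b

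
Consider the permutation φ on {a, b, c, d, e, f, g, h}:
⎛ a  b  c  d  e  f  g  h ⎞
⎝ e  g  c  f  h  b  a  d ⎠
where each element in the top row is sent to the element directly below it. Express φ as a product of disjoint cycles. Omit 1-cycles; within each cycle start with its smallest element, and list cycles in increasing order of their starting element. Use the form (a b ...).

(a e h d f b g)

From a: a → e → h → d → f → b → g → a, closing the cycle (a e h d f b g).
Repeating from the next unused element and collecting all non-trivial cycles gives (a e h d f b g).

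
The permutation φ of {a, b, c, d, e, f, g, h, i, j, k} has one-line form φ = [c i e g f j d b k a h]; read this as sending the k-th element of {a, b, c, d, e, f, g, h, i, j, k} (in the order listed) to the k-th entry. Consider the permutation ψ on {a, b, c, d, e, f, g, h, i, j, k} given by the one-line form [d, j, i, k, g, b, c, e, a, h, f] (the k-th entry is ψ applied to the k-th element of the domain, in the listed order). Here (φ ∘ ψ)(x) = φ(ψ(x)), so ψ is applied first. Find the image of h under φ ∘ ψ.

(φ ∘ ψ)(h) = φ(ψ(h)). ψ(h) = e, then φ(e) = f. So (φ ∘ ψ)(h) = f.

f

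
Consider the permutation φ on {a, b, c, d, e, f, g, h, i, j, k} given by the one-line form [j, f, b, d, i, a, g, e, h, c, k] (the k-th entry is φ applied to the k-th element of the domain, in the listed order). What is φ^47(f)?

j

Tracing f → a → … returns to f after 5 steps, so f lies in a 5-cycle (a j c b f).
Powers repeat with period 5 on this cycle, and 47 mod 5 = 2, so φ^47(f) = φ^2(f).
Stepping 2 places around the cycle: f → a → j.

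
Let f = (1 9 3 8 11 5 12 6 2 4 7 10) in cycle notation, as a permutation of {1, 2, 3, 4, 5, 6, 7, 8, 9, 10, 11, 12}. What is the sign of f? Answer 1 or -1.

The cycle lengths are 12.
A cycle is odd iff its length is even; f has 1 even-length cycle, so sgn(f) = (−1)^1 and f is odd.

-1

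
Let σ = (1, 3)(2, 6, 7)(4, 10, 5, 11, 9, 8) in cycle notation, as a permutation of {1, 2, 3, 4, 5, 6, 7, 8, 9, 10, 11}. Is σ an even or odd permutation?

The cycle lengths are 6, 3, 2.
A cycle of length ℓ contributes ℓ−1 transpositions, so σ is a product of 5 + 2 + 1 = 8 transpositions — even.

even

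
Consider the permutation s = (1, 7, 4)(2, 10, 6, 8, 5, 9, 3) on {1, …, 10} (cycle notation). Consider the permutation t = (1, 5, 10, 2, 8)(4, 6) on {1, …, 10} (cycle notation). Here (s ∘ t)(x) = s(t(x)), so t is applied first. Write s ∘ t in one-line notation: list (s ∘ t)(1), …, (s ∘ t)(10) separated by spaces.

(s ∘ t)(x) = s(t(x)). Computing each image: s(t(1)) = s(5) = 9, s(t(2)) = s(8) = 5, s(t(3)) = s(3) = 2, s(t(4)) = s(6) = 8, s(t(5)) = s(10) = 6, s(t(6)) = s(4) = 1, s(t(7)) = s(7) = 4, s(t(8)) = s(1) = 7, s(t(9)) = s(9) = 3, s(t(10)) = s(2) = 10.
Hence s ∘ t = [9 5 2 8 6 1 4 7 3 10].

9 5 2 8 6 1 4 7 3 10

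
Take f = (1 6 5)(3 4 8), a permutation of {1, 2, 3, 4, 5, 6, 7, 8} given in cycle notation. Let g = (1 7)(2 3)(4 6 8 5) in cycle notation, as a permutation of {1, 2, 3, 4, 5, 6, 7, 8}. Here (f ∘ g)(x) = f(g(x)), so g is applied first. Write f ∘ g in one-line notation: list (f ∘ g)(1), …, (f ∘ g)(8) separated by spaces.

For each element, apply g then f: 1 → 7 → 7; 2 → 3 → 4; 3 → 2 → 2; 4 → 6 → 5; 5 → 4 → 8; 6 → 8 → 3; 7 → 1 → 6; 8 → 5 → 1.
So f ∘ g in one-line form is 7 4 2 5 8 3 6 1.

7 4 2 5 8 3 6 1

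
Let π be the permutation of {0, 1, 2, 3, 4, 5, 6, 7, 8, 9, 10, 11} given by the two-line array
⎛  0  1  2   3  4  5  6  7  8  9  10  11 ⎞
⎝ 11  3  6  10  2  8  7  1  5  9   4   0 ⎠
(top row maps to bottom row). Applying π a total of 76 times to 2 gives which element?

Tracing 2 → 6 → … returns to 2 after 7 steps, so 2 lies in a 7-cycle (1, 3, 10, 4, 2, 6, 7).
On a 7-cycle, π^7 is the identity, so π^76 = π^6 there (76 ≡ 6 mod 7).
Stepping 6 places around the cycle: 2 → 6 → 7 → 1 → 3 → 10 → 4.

4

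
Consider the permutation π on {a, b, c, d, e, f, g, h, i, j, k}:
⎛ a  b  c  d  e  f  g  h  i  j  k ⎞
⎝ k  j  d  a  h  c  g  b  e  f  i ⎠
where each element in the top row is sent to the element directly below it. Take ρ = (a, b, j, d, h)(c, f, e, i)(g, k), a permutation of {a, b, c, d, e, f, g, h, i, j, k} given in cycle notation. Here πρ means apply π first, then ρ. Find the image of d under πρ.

First apply π: π(d) = a, then ρ(a) = b. Thus (πρ)(d) = b.

b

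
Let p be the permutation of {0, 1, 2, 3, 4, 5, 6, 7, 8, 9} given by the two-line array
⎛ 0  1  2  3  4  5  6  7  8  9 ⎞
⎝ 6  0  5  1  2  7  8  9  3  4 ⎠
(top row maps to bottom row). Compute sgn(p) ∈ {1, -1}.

In disjoint-cycle form the cycle lengths are 5, 5.
A cycle is odd iff its length is even; p has 0 even-length cycles, so sgn(p) = (−1)^0 and p is even.

1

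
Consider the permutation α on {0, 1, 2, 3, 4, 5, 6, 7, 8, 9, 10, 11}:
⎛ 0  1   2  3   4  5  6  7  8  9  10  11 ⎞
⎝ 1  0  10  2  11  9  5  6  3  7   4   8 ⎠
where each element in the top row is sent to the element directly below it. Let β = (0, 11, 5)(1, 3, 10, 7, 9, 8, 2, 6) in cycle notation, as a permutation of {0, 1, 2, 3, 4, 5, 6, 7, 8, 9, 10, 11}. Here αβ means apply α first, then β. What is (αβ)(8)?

10

(αβ)(8) = β(α(8)). α(8) = 3, then β(3) = 10. So (αβ)(8) = 10.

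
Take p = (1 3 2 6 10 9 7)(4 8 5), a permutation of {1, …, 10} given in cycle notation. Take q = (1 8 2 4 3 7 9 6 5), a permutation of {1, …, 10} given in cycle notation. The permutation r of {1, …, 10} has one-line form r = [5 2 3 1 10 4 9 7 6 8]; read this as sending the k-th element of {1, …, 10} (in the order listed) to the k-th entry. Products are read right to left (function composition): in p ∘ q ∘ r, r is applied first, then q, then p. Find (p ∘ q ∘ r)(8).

7

Apply the permutations in order: r(8) = 7, then q(7) = 9, then p(9) = 7. So (p ∘ q ∘ r)(8) = 7.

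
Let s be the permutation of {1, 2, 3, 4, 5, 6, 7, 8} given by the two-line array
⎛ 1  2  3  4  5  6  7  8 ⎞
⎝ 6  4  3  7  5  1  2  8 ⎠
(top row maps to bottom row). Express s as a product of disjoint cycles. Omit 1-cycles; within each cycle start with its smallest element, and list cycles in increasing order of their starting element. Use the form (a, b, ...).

From 1: 1 → 6 → 1, closing the cycle (1, 6).
Continuing from each remaining unvisited element yields (1, 6)(2, 4, 7).

(1, 6)(2, 4, 7)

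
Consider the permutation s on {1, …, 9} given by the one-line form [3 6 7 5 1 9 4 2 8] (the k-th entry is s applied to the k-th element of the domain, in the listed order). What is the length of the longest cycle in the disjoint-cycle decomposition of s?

Decomposing into disjoint cycles gives (1, 3, 7, 4, 5)(2, 6, 9, 8); the longest has length 5.

5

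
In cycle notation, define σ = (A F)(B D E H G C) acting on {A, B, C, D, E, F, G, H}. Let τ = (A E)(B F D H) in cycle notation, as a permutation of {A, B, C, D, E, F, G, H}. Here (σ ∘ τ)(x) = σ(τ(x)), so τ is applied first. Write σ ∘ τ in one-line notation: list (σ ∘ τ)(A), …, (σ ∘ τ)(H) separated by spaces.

(σ ∘ τ)(x) = σ(τ(x)). Computing each image: σ(τ(A)) = σ(E) = H, σ(τ(B)) = σ(F) = A, σ(τ(C)) = σ(C) = B, σ(τ(D)) = σ(H) = G, σ(τ(E)) = σ(A) = F, σ(τ(F)) = σ(D) = E, σ(τ(G)) = σ(G) = C, σ(τ(H)) = σ(B) = D.
Hence σ ∘ τ = [H A B G F E C D].

H A B G F E C D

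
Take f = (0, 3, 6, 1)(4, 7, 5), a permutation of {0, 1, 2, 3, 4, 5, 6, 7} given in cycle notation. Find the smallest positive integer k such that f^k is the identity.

12

The cycle type of f is (4, 3, 1).
The order of f is the least common multiple of its cycle lengths: lcm(4, 3) = 12.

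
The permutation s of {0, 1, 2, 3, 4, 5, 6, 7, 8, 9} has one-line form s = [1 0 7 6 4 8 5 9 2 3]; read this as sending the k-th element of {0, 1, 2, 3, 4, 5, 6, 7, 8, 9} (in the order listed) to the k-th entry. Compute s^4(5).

9

Tracing 5 → 8 → … returns to 5 after 7 steps, so 5 lies in a 7-cycle (2, 7, 9, 3, 6, 5, 8).
Stepping 4 places around the cycle: 5 → 8 → 2 → 7 → 9.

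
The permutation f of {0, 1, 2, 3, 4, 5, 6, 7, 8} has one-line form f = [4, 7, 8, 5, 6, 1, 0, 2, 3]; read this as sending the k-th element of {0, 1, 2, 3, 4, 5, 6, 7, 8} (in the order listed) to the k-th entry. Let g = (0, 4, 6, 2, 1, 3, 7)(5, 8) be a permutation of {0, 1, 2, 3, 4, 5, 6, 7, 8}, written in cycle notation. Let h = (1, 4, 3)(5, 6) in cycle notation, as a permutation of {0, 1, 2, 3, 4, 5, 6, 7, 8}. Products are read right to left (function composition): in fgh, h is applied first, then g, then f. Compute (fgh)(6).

Apply the permutations in order: h(6) = 5, then g(5) = 8, then f(8) = 3. So (fgh)(6) = 3.

3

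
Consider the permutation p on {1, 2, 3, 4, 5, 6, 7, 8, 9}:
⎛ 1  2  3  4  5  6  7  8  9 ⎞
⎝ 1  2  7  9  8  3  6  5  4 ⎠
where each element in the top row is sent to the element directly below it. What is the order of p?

6

Decomposing into disjoint cycles gives cycle lengths 3, 2, 2, 1, 1.
Since disjoint cycles commute, ord(p) = lcm(3, 2, 2) = 6.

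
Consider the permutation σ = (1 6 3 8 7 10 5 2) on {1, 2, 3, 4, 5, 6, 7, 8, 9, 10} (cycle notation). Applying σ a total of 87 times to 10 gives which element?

10 lies in the 8-cycle (1 6 3 8 7 10 5 2).
On an 8-cycle, σ^8 is the identity, so σ^87 = σ^7 there (87 ≡ 7 mod 8).
Advancing 7 steps from 10: 10 → 5 → 2 → 1 → 6 → 3 → 8 → 7.

7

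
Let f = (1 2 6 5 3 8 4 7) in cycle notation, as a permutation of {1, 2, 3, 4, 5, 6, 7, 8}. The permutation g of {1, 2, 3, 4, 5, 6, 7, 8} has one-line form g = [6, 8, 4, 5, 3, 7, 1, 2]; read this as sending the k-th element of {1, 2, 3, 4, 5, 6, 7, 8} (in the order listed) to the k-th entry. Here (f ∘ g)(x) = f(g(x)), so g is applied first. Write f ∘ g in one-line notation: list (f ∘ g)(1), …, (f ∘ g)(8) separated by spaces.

5 4 7 3 8 1 2 6

(f ∘ g)(x) = f(g(x)). Computing each image: f(g(1)) = f(6) = 5, f(g(2)) = f(8) = 4, f(g(3)) = f(4) = 7, f(g(4)) = f(5) = 3, f(g(5)) = f(3) = 8, f(g(6)) = f(7) = 1, f(g(7)) = f(1) = 2, f(g(8)) = f(2) = 6.
Hence f ∘ g = [5 4 7 3 8 1 2 6].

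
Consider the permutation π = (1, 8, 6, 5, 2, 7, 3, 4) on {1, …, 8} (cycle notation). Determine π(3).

Within (1, 8, 6, 5, 2, 7, 3, 4), 3 ↦ 4.

4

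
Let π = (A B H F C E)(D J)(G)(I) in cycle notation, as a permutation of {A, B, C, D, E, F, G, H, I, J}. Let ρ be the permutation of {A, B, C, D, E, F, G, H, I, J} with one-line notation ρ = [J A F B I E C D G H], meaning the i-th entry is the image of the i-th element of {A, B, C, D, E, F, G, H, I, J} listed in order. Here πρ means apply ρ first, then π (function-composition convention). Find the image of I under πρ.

G

(πρ)(I) = π(ρ(I)). ρ(I) = G, then π(G) = G. So (πρ)(I) = G.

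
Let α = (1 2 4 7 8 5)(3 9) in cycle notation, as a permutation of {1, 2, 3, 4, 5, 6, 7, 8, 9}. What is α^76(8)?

8 lies in the 6-cycle (1 2 4 7 8 5).
On a 6-cycle, α^6 is the identity, so α^76 = α^4 there (76 ≡ 4 mod 6).
Stepping 4 places around the cycle: 8 → 5 → 1 → 2 → 4.

4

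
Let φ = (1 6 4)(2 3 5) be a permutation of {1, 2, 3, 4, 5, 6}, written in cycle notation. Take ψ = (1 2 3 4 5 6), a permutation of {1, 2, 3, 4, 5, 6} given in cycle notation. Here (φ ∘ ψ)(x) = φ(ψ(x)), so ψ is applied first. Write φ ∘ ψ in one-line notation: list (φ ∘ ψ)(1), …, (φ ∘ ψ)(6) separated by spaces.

Chase each element through ψ then φ: 1 → 2 → 3; 2 → 3 → 5; 3 → 4 → 1; 4 → 5 → 2; 5 → 6 → 4; 6 → 1 → 6.
Collecting the images, φ ∘ ψ = [3 5 1 2 4 6].

3 5 1 2 4 6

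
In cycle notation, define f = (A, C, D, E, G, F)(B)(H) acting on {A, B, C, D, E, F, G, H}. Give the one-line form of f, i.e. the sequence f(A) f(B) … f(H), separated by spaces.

Image by image: A↦C, B↦B, C↦D, D↦E, E↦G, F↦A, G↦F, H↦H.
So the one-line form is C B D E G A F H.

C B D E G A F H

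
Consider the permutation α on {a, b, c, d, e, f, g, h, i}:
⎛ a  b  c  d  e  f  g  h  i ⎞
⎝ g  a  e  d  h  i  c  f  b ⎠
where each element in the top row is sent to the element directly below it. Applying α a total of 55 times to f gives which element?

Tracing f → i → … returns to f after 8 steps, so f lies in an 8-cycle (a, g, c, e, h, f, i, b).
On an 8-cycle, α^8 is the identity, so α^55 = α^7 there (55 ≡ 7 mod 8).
Advancing 7 steps from f: f → i → b → a → g → c → e → h.

h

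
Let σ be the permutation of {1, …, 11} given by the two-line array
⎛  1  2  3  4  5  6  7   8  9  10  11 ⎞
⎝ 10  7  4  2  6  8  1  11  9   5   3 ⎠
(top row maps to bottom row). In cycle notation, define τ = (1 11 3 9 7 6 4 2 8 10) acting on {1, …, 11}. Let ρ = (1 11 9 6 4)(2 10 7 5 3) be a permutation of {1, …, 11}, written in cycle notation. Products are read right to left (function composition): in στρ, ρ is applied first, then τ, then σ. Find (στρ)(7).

Apply the permutations in order: ρ(7) = 5, then τ(5) = 5, then σ(5) = 6. So (στρ)(7) = 6.

6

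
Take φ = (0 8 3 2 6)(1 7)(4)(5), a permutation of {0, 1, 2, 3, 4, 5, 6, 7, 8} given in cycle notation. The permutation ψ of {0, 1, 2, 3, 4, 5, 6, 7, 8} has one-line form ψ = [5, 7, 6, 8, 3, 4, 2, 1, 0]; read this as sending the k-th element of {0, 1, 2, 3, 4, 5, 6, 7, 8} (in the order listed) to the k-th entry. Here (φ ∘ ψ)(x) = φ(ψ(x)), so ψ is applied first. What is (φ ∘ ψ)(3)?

ψ(3) = 8, then φ(8) = 3; composing gives (φ ∘ ψ)(3) = 3.

3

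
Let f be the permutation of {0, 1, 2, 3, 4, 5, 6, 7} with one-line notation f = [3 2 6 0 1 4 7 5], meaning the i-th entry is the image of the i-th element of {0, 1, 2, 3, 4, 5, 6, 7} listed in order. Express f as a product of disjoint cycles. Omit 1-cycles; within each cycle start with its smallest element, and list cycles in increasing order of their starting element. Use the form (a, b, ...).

Iterating f from 0 gives 0 → 3 → 0; that is the 2-cycle (0, 3).
Repeating from the next unused element and collecting all non-trivial cycles gives (0, 3)(1, 2, 6, 7, 5, 4).

(0, 3)(1, 2, 6, 7, 5, 4)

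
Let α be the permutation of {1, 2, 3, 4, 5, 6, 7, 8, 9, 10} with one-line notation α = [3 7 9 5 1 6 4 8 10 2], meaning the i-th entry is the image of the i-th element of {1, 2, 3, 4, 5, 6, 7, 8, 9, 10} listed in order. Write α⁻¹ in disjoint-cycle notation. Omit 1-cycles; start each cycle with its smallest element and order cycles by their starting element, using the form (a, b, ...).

The cycle decomposition of α is (1, 3, 9, 10, 2, 7, 4, 5).
The inverse reverses every cycle; in canonical form, α⁻¹ = (1, 5, 4, 7, 2, 10, 9, 3).

(1, 5, 4, 7, 2, 10, 9, 3)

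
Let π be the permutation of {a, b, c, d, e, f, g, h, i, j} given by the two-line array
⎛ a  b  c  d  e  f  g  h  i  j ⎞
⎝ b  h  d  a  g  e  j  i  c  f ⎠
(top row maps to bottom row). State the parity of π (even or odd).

In disjoint-cycle form the cycle lengths are 6, 4.
A cycle of length ℓ contributes ℓ−1 transpositions, so π is a product of 5 + 3 = 8 transpositions — even.

even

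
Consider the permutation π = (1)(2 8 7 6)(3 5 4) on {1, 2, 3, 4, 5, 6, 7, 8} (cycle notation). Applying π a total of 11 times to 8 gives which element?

8 lies in the 4-cycle (2 8 7 6).
On a 4-cycle, π^4 is the identity, so π^11 = π^3 there (11 ≡ 3 mod 4).
Stepping 3 places around the cycle: 8 → 7 → 6 → 2.

2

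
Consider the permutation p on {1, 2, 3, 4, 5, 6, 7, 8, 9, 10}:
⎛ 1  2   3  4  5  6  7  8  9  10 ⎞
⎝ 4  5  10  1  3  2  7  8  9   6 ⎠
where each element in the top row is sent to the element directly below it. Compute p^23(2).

10

Tracing 2 → 5 → … returns to 2 after 5 steps, so 2 lies in a 5-cycle (2, 5, 3, 10, 6).
Since the cycle has length 5, p^23 acts on it the same as p^3 (23 mod 5 = 3).
Stepping 3 places around the cycle: 2 → 5 → 3 → 10.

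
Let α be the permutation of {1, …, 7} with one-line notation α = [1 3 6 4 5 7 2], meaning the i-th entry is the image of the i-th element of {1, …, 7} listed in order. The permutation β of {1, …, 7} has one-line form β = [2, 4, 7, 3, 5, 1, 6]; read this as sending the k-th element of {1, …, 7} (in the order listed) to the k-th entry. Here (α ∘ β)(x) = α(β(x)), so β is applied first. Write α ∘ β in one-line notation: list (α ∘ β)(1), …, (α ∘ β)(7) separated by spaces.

Chase each element through β then α: 1 → 2 → 3; 2 → 4 → 4; 3 → 7 → 2; 4 → 3 → 6; 5 → 5 → 5; 6 → 1 → 1; 7 → 6 → 7.
Collecting the images, α ∘ β = [3 4 2 6 5 1 7].

3 4 2 6 5 1 7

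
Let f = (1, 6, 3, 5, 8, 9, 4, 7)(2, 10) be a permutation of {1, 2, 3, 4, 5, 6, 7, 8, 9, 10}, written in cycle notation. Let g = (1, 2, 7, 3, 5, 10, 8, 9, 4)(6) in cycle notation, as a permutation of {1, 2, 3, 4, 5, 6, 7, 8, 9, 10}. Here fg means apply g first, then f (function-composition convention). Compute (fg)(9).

g(9) = 4, then f(4) = 7; composing gives (fg)(9) = 7.

7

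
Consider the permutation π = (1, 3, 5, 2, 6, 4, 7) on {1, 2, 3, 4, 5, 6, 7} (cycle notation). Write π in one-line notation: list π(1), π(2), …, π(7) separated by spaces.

Image by image: 1→3, 2→6, 3→5, 4→7, 5→2, 6→4, 7→1.
Listing these in domain order gives 3 6 5 7 2 4 1.

3 6 5 7 2 4 1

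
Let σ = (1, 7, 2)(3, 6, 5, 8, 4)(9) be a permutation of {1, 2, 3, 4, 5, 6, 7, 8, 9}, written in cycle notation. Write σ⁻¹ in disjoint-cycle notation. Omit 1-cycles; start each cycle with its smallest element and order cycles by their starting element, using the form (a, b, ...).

Inverting a permutation written in cycle notation just reverses the order within every cycle.
Reversing each cycle of σ and rotating so the smallest element leads gives (1, 2, 7)(3, 4, 8, 5, 6).

(1, 2, 7)(3, 4, 8, 5, 6)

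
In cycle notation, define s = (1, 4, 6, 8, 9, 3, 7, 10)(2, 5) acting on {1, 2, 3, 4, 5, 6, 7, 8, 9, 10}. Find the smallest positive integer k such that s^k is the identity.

8

The cycle type of s is (8, 2).
The order of s is the least common multiple of its cycle lengths: lcm(8, 2) = 8.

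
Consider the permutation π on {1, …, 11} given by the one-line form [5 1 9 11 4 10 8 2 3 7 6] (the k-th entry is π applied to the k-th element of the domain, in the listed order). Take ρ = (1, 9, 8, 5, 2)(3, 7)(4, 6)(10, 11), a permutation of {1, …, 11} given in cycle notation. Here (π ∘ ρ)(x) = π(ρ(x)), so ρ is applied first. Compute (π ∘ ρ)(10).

ρ(10) = 11, then π(11) = 6; composing gives (π ∘ ρ)(10) = 6.

6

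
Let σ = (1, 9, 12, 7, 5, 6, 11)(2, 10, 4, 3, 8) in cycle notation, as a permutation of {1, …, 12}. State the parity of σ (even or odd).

The cycle lengths are 7, 5.
A cycle of length ℓ contributes ℓ−1 transpositions, so σ is a product of 6 + 4 = 10 transpositions — even.

even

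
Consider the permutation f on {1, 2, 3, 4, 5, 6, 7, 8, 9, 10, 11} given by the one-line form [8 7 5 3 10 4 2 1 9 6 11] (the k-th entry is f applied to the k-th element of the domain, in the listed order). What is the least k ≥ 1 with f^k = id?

Decomposing into disjoint cycles gives cycle lengths 5, 2, 2, 1, 1.
The order is lcm(5, 2, 2) = 10.

10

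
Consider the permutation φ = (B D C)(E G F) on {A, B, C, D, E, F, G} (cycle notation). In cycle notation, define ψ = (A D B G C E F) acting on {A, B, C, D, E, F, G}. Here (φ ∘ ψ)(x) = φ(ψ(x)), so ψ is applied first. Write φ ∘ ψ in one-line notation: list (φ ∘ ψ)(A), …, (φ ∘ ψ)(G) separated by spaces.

Chase each element through ψ then φ: A → D → C; B → G → F; C → E → G; D → B → D; E → F → E; F → A → A; G → C → B.
So φ ∘ ψ in one-line form is C F G D E A B.

C F G D E A B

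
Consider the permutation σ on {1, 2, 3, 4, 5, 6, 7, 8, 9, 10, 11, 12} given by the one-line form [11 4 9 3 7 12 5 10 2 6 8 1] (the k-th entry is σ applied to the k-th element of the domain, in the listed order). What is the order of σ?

Decomposing into disjoint cycles gives cycle lengths 6, 4, 2.
Since disjoint cycles commute, ord(σ) = lcm(6, 4, 2) = 12.

12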